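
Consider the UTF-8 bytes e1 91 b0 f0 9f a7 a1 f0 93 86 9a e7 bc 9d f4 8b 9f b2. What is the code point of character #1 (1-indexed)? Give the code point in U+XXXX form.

Offset 0: leading byte 0xE1 = 11100001 → 3-byte char #1 = E1 91 B0.
Leading byte 0xE1 = 11100001 matches 1110xxxx → 3-byte sequence.
Byte 1: 0xE1 = 11100001, payload 0001 (4 bits).
Byte 2: 0x91 = 10010001 (10xxxxxx ✓), payload 010001.
Byte 3: 0xB0 = 10110000 (10xxxxxx ✓), payload 110000.
Concatenate: 0001010001110000 = 0x1470 (16 bits → U+1470).

U+1470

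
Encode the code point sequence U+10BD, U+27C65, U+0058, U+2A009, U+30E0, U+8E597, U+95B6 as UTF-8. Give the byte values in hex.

U+10BD: 3-byte form → E1 82 BD.
U+27C65: 4-byte form → F0 A7 B1 A5.
U+0058: 1-byte form → 58.
U+2A009: 4-byte form → F0 AA 80 89.
U+30E0: 3-byte form → E3 83 A0.
U+8E597: 4-byte form → F2 8E 96 97.
U+95B6: 3-byte form → E9 96 B6.
Concatenated (22 bytes): E1 82 BD F0 A7 B1 A5 58 F0 AA 80 89 E3 83 A0 F2 8E 96 97 E9 96 B6.

E1 82 BD F0 A7 B1 A5 58 F0 AA 80 89 E3 83 A0 F2 8E 96 97 E9 96 B6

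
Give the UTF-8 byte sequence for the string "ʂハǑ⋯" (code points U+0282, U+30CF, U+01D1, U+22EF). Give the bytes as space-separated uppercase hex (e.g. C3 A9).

U+0282: 2-byte form → CA 82.
U+30CF: 3-byte form → E3 83 8F.
U+01D1: 2-byte form → C7 91.
U+22EF: 3-byte form → E2 8B AF.
Concatenated (10 bytes): CA 82 E3 83 8F C7 91 E2 8B AF.

CA 82 E3 83 8F C7 91 E2 8B AF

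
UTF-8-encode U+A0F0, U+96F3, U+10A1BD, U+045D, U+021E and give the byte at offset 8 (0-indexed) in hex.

U+A0F0 → 3-byte form EA 83 B0 at offsets 0–2.
U+96F3 → 3-byte form E9 9B B3 at offsets 3–5.
U+10A1BD → 4-byte form F4 8A 86 BD at offsets 6–9.
Offset 8 falls in char 3's range; it's byte 3 of F4 8A 86 BD = 0x86.

0x86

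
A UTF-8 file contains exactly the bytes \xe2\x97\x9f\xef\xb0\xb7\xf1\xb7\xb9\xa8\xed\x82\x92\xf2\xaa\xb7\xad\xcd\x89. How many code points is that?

6

Byte at offset 0: 0xE2 = 11100010 → 3-byte char (#1). Advance 3.
Byte at offset 3: 0xEF = 11101111 → 3-byte char (#2). Advance 3.
Byte at offset 6: 0xF1 = 11110001 → 4-byte char (#3). Advance 4.
Byte at offset 10: 0xED = 11101101 → 3-byte char (#4). Advance 3.
Byte at offset 13: 0xF2 = 11110010 → 4-byte char (#5). Advance 4.
Byte at offset 17: 0xCD = 11001101 → 2-byte char (#6). Advance 2.
Reached end at offset 19 after 6 code points.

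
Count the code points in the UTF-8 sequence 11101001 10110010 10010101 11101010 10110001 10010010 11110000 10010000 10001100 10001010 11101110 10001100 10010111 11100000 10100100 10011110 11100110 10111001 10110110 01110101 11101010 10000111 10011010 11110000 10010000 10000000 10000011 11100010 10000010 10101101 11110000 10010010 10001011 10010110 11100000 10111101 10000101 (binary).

12

Byte at offset 0: 0xE9 = 11101001 → 3-byte char (#1). Advance 3.
Byte at offset 3: 0xEA = 11101010 → 3-byte char (#2). Advance 3.
Byte at offset 6: 0xF0 = 11110000 → 4-byte char (#3). Advance 4.
Byte at offset 10: 0xEE = 11101110 → 3-byte char (#4). Advance 3.
Byte at offset 13: 0xE0 = 11100000 → 3-byte char (#5). Advance 3.
Byte at offset 16: 0xE6 = 11100110 → 3-byte char (#6). Advance 3.
Byte at offset 19: 0x75 = 01110101 → 1-byte char (#7). Advance 1.
Byte at offset 20: 0xEA = 11101010 → 3-byte char (#8). Advance 3.
Byte at offset 23: 0xF0 = 11110000 → 4-byte char (#9). Advance 4.
Byte at offset 27: 0xE2 = 11100010 → 3-byte char (#10). Advance 3.
Byte at offset 30: 0xF0 = 11110000 → 4-byte char (#11). Advance 4.
Byte at offset 34: 0xE0 = 11100000 → 3-byte char (#12). Advance 3.
Reached end at offset 37 after 12 code points.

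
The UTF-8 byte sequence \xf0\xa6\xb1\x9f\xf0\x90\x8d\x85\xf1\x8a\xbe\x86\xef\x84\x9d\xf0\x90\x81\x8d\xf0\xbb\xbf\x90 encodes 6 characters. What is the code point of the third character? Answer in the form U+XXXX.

U+4AF86

Offset 0: leading byte 0xF0 = 11110000 → 4-byte char #1 = F0 A6 B1 9F.
Offset 4: leading byte 0xF0 = 11110000 → 4-byte char #2 = F0 90 8D 85.
Offset 8: leading byte 0xF1 = 11110001 → 4-byte char #3 = F1 8A BE 86.
Leading byte 0xF1 = 11110001 matches 11110xxx → 4-byte sequence.
Byte 1: 0xF1 = 11110001, payload 001 (3 bits).
Byte 2: 0x8A = 10001010 (10xxxxxx ✓), payload 001010.
Byte 3: 0xBE = 10111110 (10xxxxxx ✓), payload 111110.
Byte 4: 0x86 = 10000110 (10xxxxxx ✓), payload 000110.
Concatenate: 001001010111110000110 = 0x4AF86 (21 bits → U+4AF86).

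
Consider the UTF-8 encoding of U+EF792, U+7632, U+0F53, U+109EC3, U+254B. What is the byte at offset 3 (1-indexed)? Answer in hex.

1-indexed offset 3 is 0-indexed offset 2.
U+EF792 → 4-byte form F3 AF 9E 92 at offsets 0–3.
Offset 2 falls in char 1's range; it's byte 3 of F3 AF 9E 92 = 0x9E.

0x9E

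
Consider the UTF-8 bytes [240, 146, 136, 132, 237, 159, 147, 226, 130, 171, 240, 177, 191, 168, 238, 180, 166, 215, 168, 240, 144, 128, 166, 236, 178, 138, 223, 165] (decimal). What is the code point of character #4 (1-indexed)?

Offset 0: leading byte 0xF0 = 11110000 → 4-byte char #1 = F0 92 88 84.
Offset 4: leading byte 0xED = 11101101 → 3-byte char #2 = ED 9F 93.
Offset 7: leading byte 0xE2 = 11100010 → 3-byte char #3 = E2 82 AB.
Offset 10: leading byte 0xF0 = 11110000 → 4-byte char #4 = F0 B1 BF A8.
Leading byte 0xF0 = 11110000 matches 11110xxx → 4-byte sequence.
Byte 1: 0xF0 = 11110000, payload 000 (3 bits).
Byte 2: 0xB1 = 10110001 (10xxxxxx ✓), payload 110001.
Byte 3: 0xBF = 10111111 (10xxxxxx ✓), payload 111111.
Byte 4: 0xA8 = 10101000 (10xxxxxx ✓), payload 101000.
Concatenate: 000110001111111101000 = 0x31FE8 (21 bits → U+31FE8).

U+31FE8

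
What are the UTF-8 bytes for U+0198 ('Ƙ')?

U+0198 = 0x198 = 408 decimal. In range U+0080–U+07FF → 2-byte form: 110xxxxx 10xxxxxx.
Binary (11 bits): 00110011000.
Split 5+6: 00110 | 011000.
Byte 1: 11000110 = 0xC6.
Byte 2: 10011000 = 0x98.

C6 98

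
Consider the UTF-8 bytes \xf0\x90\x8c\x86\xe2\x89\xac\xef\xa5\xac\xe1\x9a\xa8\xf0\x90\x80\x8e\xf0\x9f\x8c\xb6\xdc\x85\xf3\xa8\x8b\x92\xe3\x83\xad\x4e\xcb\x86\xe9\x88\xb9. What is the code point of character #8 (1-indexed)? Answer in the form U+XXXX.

Offset 0: leading byte 0xF0 = 11110000 → 4-byte char #1 = F0 90 8C 86.
Offset 4: leading byte 0xE2 = 11100010 → 3-byte char #2 = E2 89 AC.
Offset 7: leading byte 0xEF = 11101111 → 3-byte char #3 = EF A5 AC.
Offset 10: leading byte 0xE1 = 11100001 → 3-byte char #4 = E1 9A A8.
Offset 13: leading byte 0xF0 = 11110000 → 4-byte char #5 = F0 90 80 8E.
Offset 17: leading byte 0xF0 = 11110000 → 4-byte char #6 = F0 9F 8C B6.
Offset 21: leading byte 0xDC = 11011100 → 2-byte char #7 = DC 85.
Offset 23: leading byte 0xF3 = 11110011 → 4-byte char #8 = F3 A8 8B 92.
Leading byte 0xF3 = 11110011 matches 11110xxx → 4-byte sequence.
Byte 1: 0xF3 = 11110011, payload 011 (3 bits).
Byte 2: 0xA8 = 10101000 (10xxxxxx ✓), payload 101000.
Byte 3: 0x8B = 10001011 (10xxxxxx ✓), payload 001011.
Byte 4: 0x92 = 10010010 (10xxxxxx ✓), payload 010010.
Concatenate: 011101000001011010010 = 0xE82D2 (21 bits → U+E82D2).

U+E82D2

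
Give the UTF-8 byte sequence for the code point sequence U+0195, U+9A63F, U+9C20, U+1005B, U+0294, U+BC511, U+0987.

U+0195: 2-byte form → C6 95.
U+9A63F: 4-byte form → F2 9A 98 BF.
U+9C20: 3-byte form → E9 B0 A0.
U+1005B: 4-byte form → F0 90 81 9B.
U+0294: 2-byte form → CA 94.
U+BC511: 4-byte form → F2 BC 94 91.
U+0987: 3-byte form → E0 A6 87.
Concatenated (22 bytes): C6 95 F2 9A 98 BF E9 B0 A0 F0 90 81 9B CA 94 F2 BC 94 91 E0 A6 87.

C6 95 F2 9A 98 BF E9 B0 A0 F0 90 81 9B CA 94 F2 BC 94 91 E0 A6 87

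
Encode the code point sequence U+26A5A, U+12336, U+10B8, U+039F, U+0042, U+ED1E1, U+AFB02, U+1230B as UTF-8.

F0 A6 A9 9A F0 92 8C B6 E1 82 B8 CE 9F 42 F3 AD 87 A1 F2 AF AC 82 F0 92 8C 8B

U+26A5A: 4-byte form → F0 A6 A9 9A.
U+12336: 4-byte form → F0 92 8C B6.
U+10B8: 3-byte form → E1 82 B8.
U+039F: 2-byte form → CE 9F.
U+0042: 1-byte form → 42.
U+ED1E1: 4-byte form → F3 AD 87 A1.
U+AFB02: 4-byte form → F2 AF AC 82.
U+1230B: 4-byte form → F0 92 8C 8B.
Concatenated (26 bytes): F0 A6 A9 9A F0 92 8C B6 E1 82 B8 CE 9F 42 F3 AD 87 A1 F2 AF AC 82 F0 92 8C 8B.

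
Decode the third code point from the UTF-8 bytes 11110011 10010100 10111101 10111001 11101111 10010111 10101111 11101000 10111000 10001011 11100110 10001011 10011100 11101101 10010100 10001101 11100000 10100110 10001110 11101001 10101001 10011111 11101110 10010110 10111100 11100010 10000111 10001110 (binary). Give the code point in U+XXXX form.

Offset 0: leading byte 0xF3 = 11110011 → 4-byte char #1 = F3 94 BD B9.
Offset 4: leading byte 0xEF = 11101111 → 3-byte char #2 = EF 97 AF.
Offset 7: leading byte 0xE8 = 11101000 → 3-byte char #3 = E8 B8 8B.
Leading byte 0xE8 = 11101000 matches 1110xxxx → 3-byte sequence.
Byte 1: 0xE8 = 11101000, payload 1000 (4 bits).
Byte 2: 0xB8 = 10111000 (10xxxxxx ✓), payload 111000.
Byte 3: 0x8B = 10001011 (10xxxxxx ✓), payload 001011.
Concatenate: 1000111000001011 = 0x8E0B (16 bits → U+8E0B).

U+8E0B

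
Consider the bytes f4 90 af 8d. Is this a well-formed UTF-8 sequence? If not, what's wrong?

invalid (encodes a value above U+10FFFF)

Leading byte 0xF4 = 11110100 → 4-byte form.
Payload = 0x110BCD, which exceeds U+10FFFF, the maximum Unicode code point. (Leading bytes F5–FF, or F4 followed by ≥ 0x90, are invalid.)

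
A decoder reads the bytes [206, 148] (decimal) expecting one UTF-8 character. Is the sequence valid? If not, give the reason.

valid

Leading byte 0xCE = 11001110 → 2-byte form.
Continuation bytes 0x94=10010100 all match 10xxxxxx.
Decoded value 0x394 is ≥ 0x80 (shortest form) and not a surrogate.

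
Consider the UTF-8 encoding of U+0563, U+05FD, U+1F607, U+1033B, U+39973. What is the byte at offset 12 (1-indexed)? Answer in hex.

0xBB

1-indexed offset 12 is 0-indexed offset 11.
U+0563 → 2-byte form D5 A3 at offsets 0–1.
U+05FD → 2-byte form D7 BD at offsets 2–3.
U+1F607 → 4-byte form F0 9F 98 87 at offsets 4–7.
U+1033B → 4-byte form F0 90 8C BB at offsets 8–11.
Offset 11 falls in char 4's range; it's byte 4 of F0 90 8C BB = 0xBB.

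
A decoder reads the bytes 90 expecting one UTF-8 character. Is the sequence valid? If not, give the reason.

invalid (continuation byte with no leading byte)

Byte 0x90 = 10010000 has the form 10xxxxxx — a continuation byte — but there is no preceding leading byte.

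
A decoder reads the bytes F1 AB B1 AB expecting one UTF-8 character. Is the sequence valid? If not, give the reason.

Leading byte 0xF1 = 11110001 → 4-byte form.
Continuation bytes 0xAB=10101011, 0xB1=10110001, 0xAB=10101011 all match 10xxxxxx.
Decoded value 0x6BC6B is ≥ 0x10000 (shortest form) and not a surrogate.

valid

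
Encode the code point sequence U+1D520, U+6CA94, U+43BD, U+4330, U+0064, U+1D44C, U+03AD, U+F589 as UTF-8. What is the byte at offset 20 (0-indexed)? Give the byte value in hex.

U+1D520 → 4-byte form F0 9D 94 A0 at offsets 0–3.
U+6CA94 → 4-byte form F1 AC AA 94 at offsets 4–7.
U+43BD → 3-byte form E4 8E BD at offsets 8–10.
U+4330 → 3-byte form E4 8C B0 at offsets 11–13.
U+0064 → 1-byte form 64 at offsets 14–14.
U+1D44C → 4-byte form F0 9D 91 8C at offsets 15–18.
U+03AD → 2-byte form CE AD at offsets 19–20.
Offset 20 falls in char 7's range; it's byte 2 of CE AD = 0xAD.

0xAD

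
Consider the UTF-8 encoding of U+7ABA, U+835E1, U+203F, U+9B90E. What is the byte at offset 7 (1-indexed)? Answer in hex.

1-indexed offset 7 is 0-indexed offset 6.
U+7ABA → 3-byte form E7 AA BA at offsets 0–2.
U+835E1 → 4-byte form F2 83 97 A1 at offsets 3–6.
Offset 6 falls in char 2's range; it's byte 4 of F2 83 97 A1 = 0xA1.

0xA1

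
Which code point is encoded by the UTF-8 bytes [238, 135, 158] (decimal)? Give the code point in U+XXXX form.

U+E1DE

Leading byte 0xEE = 11101110 matches 1110xxxx → 3-byte sequence.
Byte 1: 0xEE = 11101110, payload 1110 (4 bits).
Byte 2: 0x87 = 10000111 (10xxxxxx ✓), payload 000111.
Byte 3: 0x9E = 10011110 (10xxxxxx ✓), payload 011110.
Concatenate: 1110000111011110 = 0xE1DE (16 bits → U+E1DE).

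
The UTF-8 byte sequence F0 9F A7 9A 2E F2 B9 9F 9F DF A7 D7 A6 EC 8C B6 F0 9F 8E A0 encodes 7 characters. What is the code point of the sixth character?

Offset 0: leading byte 0xF0 = 11110000 → 4-byte char #1 = F0 9F A7 9A.
Offset 4: leading byte 0x2E = 00101110 → 1-byte char #2 = 2E.
Offset 5: leading byte 0xF2 = 11110010 → 4-byte char #3 = F2 B9 9F 9F.
Offset 9: leading byte 0xDF = 11011111 → 2-byte char #4 = DF A7.
Offset 11: leading byte 0xD7 = 11010111 → 2-byte char #5 = D7 A6.
Offset 13: leading byte 0xEC = 11101100 → 3-byte char #6 = EC 8C B6.
Leading byte 0xEC = 11101100 matches 1110xxxx → 3-byte sequence.
Byte 1: 0xEC = 11101100, payload 1100 (4 bits).
Byte 2: 0x8C = 10001100 (10xxxxxx ✓), payload 001100.
Byte 3: 0xB6 = 10110110 (10xxxxxx ✓), payload 110110.
Concatenate: 1100001100110110 = 0xC336 (16 bits → U+C336).

U+C336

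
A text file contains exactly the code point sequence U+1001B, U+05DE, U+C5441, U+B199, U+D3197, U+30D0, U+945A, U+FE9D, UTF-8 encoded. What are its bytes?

U+1001B: 4-byte form → F0 90 80 9B.
U+05DE: 2-byte form → D7 9E.
U+C5441: 4-byte form → F3 85 91 81.
U+B199: 3-byte form → EB 86 99.
U+D3197: 4-byte form → F3 93 86 97.
U+30D0: 3-byte form → E3 83 90.
U+945A: 3-byte form → E9 91 9A.
U+FE9D: 3-byte form → EF BA 9D.
Concatenated (26 bytes): F0 90 80 9B D7 9E F3 85 91 81 EB 86 99 F3 93 86 97 E3 83 90 E9 91 9A EF BA 9D.

F0 90 80 9B D7 9E F3 85 91 81 EB 86 99 F3 93 86 97 E3 83 90 E9 91 9A EF BA 9D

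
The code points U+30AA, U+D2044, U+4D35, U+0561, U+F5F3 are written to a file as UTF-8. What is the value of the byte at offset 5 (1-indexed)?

1-indexed offset 5 is 0-indexed offset 4.
U+30AA → 3-byte form E3 82 AA at offsets 0–2.
U+D2044 → 4-byte form F3 92 81 84 at offsets 3–6.
Offset 4 falls in char 2's range; it's byte 2 of F3 92 81 84 = 0x92.

0x92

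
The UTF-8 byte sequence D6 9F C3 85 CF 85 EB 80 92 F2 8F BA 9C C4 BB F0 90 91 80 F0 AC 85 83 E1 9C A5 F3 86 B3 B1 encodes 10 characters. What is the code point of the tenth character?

Offset 0: leading byte 0xD6 = 11010110 → 2-byte char #1 = D6 9F.
Offset 2: leading byte 0xC3 = 11000011 → 2-byte char #2 = C3 85.
Offset 4: leading byte 0xCF = 11001111 → 2-byte char #3 = CF 85.
Offset 6: leading byte 0xEB = 11101011 → 3-byte char #4 = EB 80 92.
Offset 9: leading byte 0xF2 = 11110010 → 4-byte char #5 = F2 8F BA 9C.
Offset 13: leading byte 0xC4 = 11000100 → 2-byte char #6 = C4 BB.
Offset 15: leading byte 0xF0 = 11110000 → 4-byte char #7 = F0 90 91 80.
Offset 19: leading byte 0xF0 = 11110000 → 4-byte char #8 = F0 AC 85 83.
Offset 23: leading byte 0xE1 = 11100001 → 3-byte char #9 = E1 9C A5.
Offset 26: leading byte 0xF3 = 11110011 → 4-byte char #10 = F3 86 B3 B1.
Leading byte 0xF3 = 11110011 matches 11110xxx → 4-byte sequence.
Byte 1: 0xF3 = 11110011, payload 011 (3 bits).
Byte 2: 0x86 = 10000110 (10xxxxxx ✓), payload 000110.
Byte 3: 0xB3 = 10110011 (10xxxxxx ✓), payload 110011.
Byte 4: 0xB1 = 10110001 (10xxxxxx ✓), payload 110001.
Concatenate: 011000110110011110001 = 0xC6CF1 (21 bits → U+C6CF1).

U+C6CF1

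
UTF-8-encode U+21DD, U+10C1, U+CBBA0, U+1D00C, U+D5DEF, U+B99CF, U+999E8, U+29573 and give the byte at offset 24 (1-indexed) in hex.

1-indexed offset 24 is 0-indexed offset 23.
U+21DD → 3-byte form E2 87 9D at offsets 0–2.
U+10C1 → 3-byte form E1 83 81 at offsets 3–5.
U+CBBA0 → 4-byte form F3 8B AE A0 at offsets 6–9.
U+1D00C → 4-byte form F0 9D 80 8C at offsets 10–13.
U+D5DEF → 4-byte form F3 95 B7 AF at offsets 14–17.
U+B99CF → 4-byte form F2 B9 A7 8F at offsets 18–21.
U+999E8 → 4-byte form F2 99 A7 A8 at offsets 22–25.
Offset 23 falls in char 7's range; it's byte 2 of F2 99 A7 A8 = 0x99.

0x99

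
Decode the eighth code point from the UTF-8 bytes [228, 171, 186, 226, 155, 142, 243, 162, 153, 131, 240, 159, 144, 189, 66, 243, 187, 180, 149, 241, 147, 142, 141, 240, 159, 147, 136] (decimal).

Offset 0: leading byte 0xE4 = 11100100 → 3-byte char #1 = E4 AB BA.
Offset 3: leading byte 0xE2 = 11100010 → 3-byte char #2 = E2 9B 8E.
Offset 6: leading byte 0xF3 = 11110011 → 4-byte char #3 = F3 A2 99 83.
Offset 10: leading byte 0xF0 = 11110000 → 4-byte char #4 = F0 9F 90 BD.
Offset 14: leading byte 0x42 = 01000010 → 1-byte char #5 = 42.
Offset 15: leading byte 0xF3 = 11110011 → 4-byte char #6 = F3 BB B4 95.
Offset 19: leading byte 0xF1 = 11110001 → 4-byte char #7 = F1 93 8E 8D.
Offset 23: leading byte 0xF0 = 11110000 → 4-byte char #8 = F0 9F 93 88.
Leading byte 0xF0 = 11110000 matches 11110xxx → 4-byte sequence.
Byte 1: 0xF0 = 11110000, payload 000 (3 bits).
Byte 2: 0x9F = 10011111 (10xxxxxx ✓), payload 011111.
Byte 3: 0x93 = 10010011 (10xxxxxx ✓), payload 010011.
Byte 4: 0x88 = 10001000 (10xxxxxx ✓), payload 001000.
Concatenate: 000011111010011001000 = 0x1F4C8 (21 bits → U+1F4C8).

U+1F4C8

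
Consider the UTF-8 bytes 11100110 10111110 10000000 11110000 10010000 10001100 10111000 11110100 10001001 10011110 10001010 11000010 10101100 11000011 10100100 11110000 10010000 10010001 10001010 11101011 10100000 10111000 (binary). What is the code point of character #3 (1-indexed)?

Offset 0: leading byte 0xE6 = 11100110 → 3-byte char #1 = E6 BE 80.
Offset 3: leading byte 0xF0 = 11110000 → 4-byte char #2 = F0 90 8C B8.
Offset 7: leading byte 0xF4 = 11110100 → 4-byte char #3 = F4 89 9E 8A.
Leading byte 0xF4 = 11110100 matches 11110xxx → 4-byte sequence.
Byte 1: 0xF4 = 11110100, payload 100 (3 bits).
Byte 2: 0x89 = 10001001 (10xxxxxx ✓), payload 001001.
Byte 3: 0x9E = 10011110 (10xxxxxx ✓), payload 011110.
Byte 4: 0x8A = 10001010 (10xxxxxx ✓), payload 001010.
Concatenate: 100001001011110001010 = 0x10978A (21 bits → U+10978A).

U+10978A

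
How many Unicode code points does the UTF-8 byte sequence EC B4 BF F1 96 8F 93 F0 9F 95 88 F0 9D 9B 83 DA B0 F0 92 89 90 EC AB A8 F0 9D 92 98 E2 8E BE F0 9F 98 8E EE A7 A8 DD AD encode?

Byte at offset 0: 0xEC = 11101100 → 3-byte char (#1). Advance 3.
Byte at offset 3: 0xF1 = 11110001 → 4-byte char (#2). Advance 4.
Byte at offset 7: 0xF0 = 11110000 → 4-byte char (#3). Advance 4.
Byte at offset 11: 0xF0 = 11110000 → 4-byte char (#4). Advance 4.
Byte at offset 15: 0xDA = 11011010 → 2-byte char (#5). Advance 2.
Byte at offset 17: 0xF0 = 11110000 → 4-byte char (#6). Advance 4.
Byte at offset 21: 0xEC = 11101100 → 3-byte char (#7). Advance 3.
Byte at offset 24: 0xF0 = 11110000 → 4-byte char (#8). Advance 4.
Byte at offset 28: 0xE2 = 11100010 → 3-byte char (#9). Advance 3.
Byte at offset 31: 0xF0 = 11110000 → 4-byte char (#10). Advance 4.
Byte at offset 35: 0xEE = 11101110 → 3-byte char (#11). Advance 3.
Byte at offset 38: 0xDD = 11011101 → 2-byte char (#12). Advance 2.
Reached end at offset 40 after 12 code points.

12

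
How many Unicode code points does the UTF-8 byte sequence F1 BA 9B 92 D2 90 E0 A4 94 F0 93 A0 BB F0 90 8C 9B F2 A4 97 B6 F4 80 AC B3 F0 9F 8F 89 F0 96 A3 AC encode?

Byte at offset 0: 0xF1 = 11110001 → 4-byte char (#1). Advance 4.
Byte at offset 4: 0xD2 = 11010010 → 2-byte char (#2). Advance 2.
Byte at offset 6: 0xE0 = 11100000 → 3-byte char (#3). Advance 3.
Byte at offset 9: 0xF0 = 11110000 → 4-byte char (#4). Advance 4.
Byte at offset 13: 0xF0 = 11110000 → 4-byte char (#5). Advance 4.
Byte at offset 17: 0xF2 = 11110010 → 4-byte char (#6). Advance 4.
Byte at offset 21: 0xF4 = 11110100 → 4-byte char (#7). Advance 4.
Byte at offset 25: 0xF0 = 11110000 → 4-byte char (#8). Advance 4.
Byte at offset 29: 0xF0 = 11110000 → 4-byte char (#9). Advance 4.
Reached end at offset 33 after 9 code points.

9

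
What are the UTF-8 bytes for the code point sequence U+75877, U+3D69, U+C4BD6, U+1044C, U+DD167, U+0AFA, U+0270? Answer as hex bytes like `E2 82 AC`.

U+75877: 4-byte form → F1 B5 A1 B7.
U+3D69: 3-byte form → E3 B5 A9.
U+C4BD6: 4-byte form → F3 84 AF 96.
U+1044C: 4-byte form → F0 90 91 8C.
U+DD167: 4-byte form → F3 9D 85 A7.
U+0AFA: 3-byte form → E0 AB BA.
U+0270: 2-byte form → C9 B0.
Concatenated (24 bytes): F1 B5 A1 B7 E3 B5 A9 F3 84 AF 96 F0 90 91 8C F3 9D 85 A7 E0 AB BA C9 B0.

F1 B5 A1 B7 E3 B5 A9 F3 84 AF 96 F0 90 91 8C F3 9D 85 A7 E0 AB BA C9 B0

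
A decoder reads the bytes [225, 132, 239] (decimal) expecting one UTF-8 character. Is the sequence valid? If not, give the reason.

Leading byte 0xE1 = 11100001 → 3-byte form.
Byte 3 is 0xEF = 11101111, which is not 10xxxxxx — expected a continuation byte.

invalid (non-continuation byte where continuation expected)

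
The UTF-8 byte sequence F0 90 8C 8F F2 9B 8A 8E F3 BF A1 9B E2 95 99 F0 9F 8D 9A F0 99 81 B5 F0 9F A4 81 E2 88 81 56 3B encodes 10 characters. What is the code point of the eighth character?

U+2201

Offset 0: leading byte 0xF0 = 11110000 → 4-byte char #1 = F0 90 8C 8F.
Offset 4: leading byte 0xF2 = 11110010 → 4-byte char #2 = F2 9B 8A 8E.
Offset 8: leading byte 0xF3 = 11110011 → 4-byte char #3 = F3 BF A1 9B.
Offset 12: leading byte 0xE2 = 11100010 → 3-byte char #4 = E2 95 99.
Offset 15: leading byte 0xF0 = 11110000 → 4-byte char #5 = F0 9F 8D 9A.
Offset 19: leading byte 0xF0 = 11110000 → 4-byte char #6 = F0 99 81 B5.
Offset 23: leading byte 0xF0 = 11110000 → 4-byte char #7 = F0 9F A4 81.
Offset 27: leading byte 0xE2 = 11100010 → 3-byte char #8 = E2 88 81.
Leading byte 0xE2 = 11100010 matches 1110xxxx → 3-byte sequence.
Byte 1: 0xE2 = 11100010, payload 0010 (4 bits).
Byte 2: 0x88 = 10001000 (10xxxxxx ✓), payload 001000.
Byte 3: 0x81 = 10000001 (10xxxxxx ✓), payload 000001.
Concatenate: 0010001000000001 = 0x2201 (16 bits → U+2201).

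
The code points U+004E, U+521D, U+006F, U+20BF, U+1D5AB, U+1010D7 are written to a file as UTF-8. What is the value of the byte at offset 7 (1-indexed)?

1-indexed offset 7 is 0-indexed offset 6.
U+004E → 1-byte form 4E at offsets 0–0.
U+521D → 3-byte form E5 88 9D at offsets 1–3.
U+006F → 1-byte form 6F at offsets 4–4.
U+20BF → 3-byte form E2 82 BF at offsets 5–7.
Offset 6 falls in char 4's range; it's byte 2 of E2 82 BF = 0x82.

0x82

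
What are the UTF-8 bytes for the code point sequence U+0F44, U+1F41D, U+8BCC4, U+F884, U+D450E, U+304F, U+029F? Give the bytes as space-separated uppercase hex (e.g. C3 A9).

E0 BD 84 F0 9F 90 9D F2 8B B3 84 EF A2 84 F3 94 94 8E E3 81 8F CA 9F

U+0F44: 3-byte form → E0 BD 84.
U+1F41D: 4-byte form → F0 9F 90 9D.
U+8BCC4: 4-byte form → F2 8B B3 84.
U+F884: 3-byte form → EF A2 84.
U+D450E: 4-byte form → F3 94 94 8E.
U+304F: 3-byte form → E3 81 8F.
U+029F: 2-byte form → CA 9F.
Concatenated (23 bytes): E0 BD 84 F0 9F 90 9D F2 8B B3 84 EF A2 84 F3 94 94 8E E3 81 8F CA 9F.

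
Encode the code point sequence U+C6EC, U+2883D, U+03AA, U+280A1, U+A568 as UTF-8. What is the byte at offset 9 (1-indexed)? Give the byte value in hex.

1-indexed offset 9 is 0-indexed offset 8.
U+C6EC → 3-byte form EC 9B AC at offsets 0–2.
U+2883D → 4-byte form F0 A8 A0 BD at offsets 3–6.
U+03AA → 2-byte form CE AA at offsets 7–8.
Offset 8 falls in char 3's range; it's byte 2 of CE AA = 0xAA.

0xAA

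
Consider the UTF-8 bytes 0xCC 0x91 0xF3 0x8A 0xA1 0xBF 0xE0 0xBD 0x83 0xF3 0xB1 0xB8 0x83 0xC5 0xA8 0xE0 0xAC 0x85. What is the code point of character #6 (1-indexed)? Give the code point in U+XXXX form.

Offset 0: leading byte 0xCC = 11001100 → 2-byte char #1 = CC 91.
Offset 2: leading byte 0xF3 = 11110011 → 4-byte char #2 = F3 8A A1 BF.
Offset 6: leading byte 0xE0 = 11100000 → 3-byte char #3 = E0 BD 83.
Offset 9: leading byte 0xF3 = 11110011 → 4-byte char #4 = F3 B1 B8 83.
Offset 13: leading byte 0xC5 = 11000101 → 2-byte char #5 = C5 A8.
Offset 15: leading byte 0xE0 = 11100000 → 3-byte char #6 = E0 AC 85.
Leading byte 0xE0 = 11100000 matches 1110xxxx → 3-byte sequence.
Byte 1: 0xE0 = 11100000, payload 0000 (4 bits).
Byte 2: 0xAC = 10101100 (10xxxxxx ✓), payload 101100.
Byte 3: 0x85 = 10000101 (10xxxxxx ✓), payload 000101.
Concatenate: 0000101100000101 = 0xB05 (16 bits → U+0B05).

U+0B05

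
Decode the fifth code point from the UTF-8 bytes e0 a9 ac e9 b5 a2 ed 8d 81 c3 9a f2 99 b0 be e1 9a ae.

Offset 0: leading byte 0xE0 = 11100000 → 3-byte char #1 = E0 A9 AC.
Offset 3: leading byte 0xE9 = 11101001 → 3-byte char #2 = E9 B5 A2.
Offset 6: leading byte 0xED = 11101101 → 3-byte char #3 = ED 8D 81.
Offset 9: leading byte 0xC3 = 11000011 → 2-byte char #4 = C3 9A.
Offset 11: leading byte 0xF2 = 11110010 → 4-byte char #5 = F2 99 B0 BE.
Leading byte 0xF2 = 11110010 matches 11110xxx → 4-byte sequence.
Byte 1: 0xF2 = 11110010, payload 010 (3 bits).
Byte 2: 0x99 = 10011001 (10xxxxxx ✓), payload 011001.
Byte 3: 0xB0 = 10110000 (10xxxxxx ✓), payload 110000.
Byte 4: 0xBE = 10111110 (10xxxxxx ✓), payload 111110.
Concatenate: 010011001110000111110 = 0x99C3E (21 bits → U+99C3E).

U+99C3E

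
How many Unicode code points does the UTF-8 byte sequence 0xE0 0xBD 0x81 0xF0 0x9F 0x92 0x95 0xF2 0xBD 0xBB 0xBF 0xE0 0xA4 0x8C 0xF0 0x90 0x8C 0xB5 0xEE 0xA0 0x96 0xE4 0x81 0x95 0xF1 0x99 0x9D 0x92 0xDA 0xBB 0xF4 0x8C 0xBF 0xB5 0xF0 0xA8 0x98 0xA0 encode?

11

Byte at offset 0: 0xE0 = 11100000 → 3-byte char (#1). Advance 3.
Byte at offset 3: 0xF0 = 11110000 → 4-byte char (#2). Advance 4.
Byte at offset 7: 0xF2 = 11110010 → 4-byte char (#3). Advance 4.
Byte at offset 11: 0xE0 = 11100000 → 3-byte char (#4). Advance 3.
Byte at offset 14: 0xF0 = 11110000 → 4-byte char (#5). Advance 4.
Byte at offset 18: 0xEE = 11101110 → 3-byte char (#6). Advance 3.
Byte at offset 21: 0xE4 = 11100100 → 3-byte char (#7). Advance 3.
Byte at offset 24: 0xF1 = 11110001 → 4-byte char (#8). Advance 4.
Byte at offset 28: 0xDA = 11011010 → 2-byte char (#9). Advance 2.
Byte at offset 30: 0xF4 = 11110100 → 4-byte char (#10). Advance 4.
Byte at offset 34: 0xF0 = 11110000 → 4-byte char (#11). Advance 4.
Reached end at offset 38 after 11 code points.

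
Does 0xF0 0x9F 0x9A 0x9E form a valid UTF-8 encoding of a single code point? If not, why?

valid

Leading byte 0xF0 = 11110000 → 4-byte form.
Continuation bytes 0x9F=10011111, 0x9A=10011010, 0x9E=10011110 all match 10xxxxxx.
Decoded value 0x1F69E is ≥ 0x10000 (shortest form) and not a surrogate.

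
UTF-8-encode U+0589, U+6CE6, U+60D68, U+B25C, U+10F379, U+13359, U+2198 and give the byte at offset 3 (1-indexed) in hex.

0xE6

1-indexed offset 3 is 0-indexed offset 2.
U+0589 → 2-byte form D6 89 at offsets 0–1.
U+6CE6 → 3-byte form E6 B3 A6 at offsets 2–4.
Offset 2 falls in char 2's range; it's byte 1 of E6 B3 A6 = 0xE6.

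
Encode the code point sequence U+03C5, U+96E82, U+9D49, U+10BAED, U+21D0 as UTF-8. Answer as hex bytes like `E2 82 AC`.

U+03C5: 2-byte form → CF 85.
U+96E82: 4-byte form → F2 96 BA 82.
U+9D49: 3-byte form → E9 B5 89.
U+10BAED: 4-byte form → F4 8B AB AD.
U+21D0: 3-byte form → E2 87 90.
Concatenated (16 bytes): CF 85 F2 96 BA 82 E9 B5 89 F4 8B AB AD E2 87 90.

CF 85 F2 96 BA 82 E9 B5 89 F4 8B AB AD E2 87 90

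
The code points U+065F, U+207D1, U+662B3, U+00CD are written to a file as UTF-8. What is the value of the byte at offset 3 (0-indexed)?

0xA0

U+065F → 2-byte form D9 9F at offsets 0–1.
U+207D1 → 4-byte form F0 A0 9F 91 at offsets 2–5.
Offset 3 falls in char 2's range; it's byte 2 of F0 A0 9F 91 = 0xA0.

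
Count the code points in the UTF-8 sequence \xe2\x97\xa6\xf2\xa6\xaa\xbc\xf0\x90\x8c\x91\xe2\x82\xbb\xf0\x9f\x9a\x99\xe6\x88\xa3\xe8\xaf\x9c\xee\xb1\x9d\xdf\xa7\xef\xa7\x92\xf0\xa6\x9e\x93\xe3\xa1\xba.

Byte at offset 0: 0xE2 = 11100010 → 3-byte char (#1). Advance 3.
Byte at offset 3: 0xF2 = 11110010 → 4-byte char (#2). Advance 4.
Byte at offset 7: 0xF0 = 11110000 → 4-byte char (#3). Advance 4.
Byte at offset 11: 0xE2 = 11100010 → 3-byte char (#4). Advance 3.
Byte at offset 14: 0xF0 = 11110000 → 4-byte char (#5). Advance 4.
Byte at offset 18: 0xE6 = 11100110 → 3-byte char (#6). Advance 3.
Byte at offset 21: 0xE8 = 11101000 → 3-byte char (#7). Advance 3.
Byte at offset 24: 0xEE = 11101110 → 3-byte char (#8). Advance 3.
Byte at offset 27: 0xDF = 11011111 → 2-byte char (#9). Advance 2.
Byte at offset 29: 0xEF = 11101111 → 3-byte char (#10). Advance 3.
Byte at offset 32: 0xF0 = 11110000 → 4-byte char (#11). Advance 4.
Byte at offset 36: 0xE3 = 11100011 → 3-byte char (#12). Advance 3.
Reached end at offset 39 after 12 code points.

12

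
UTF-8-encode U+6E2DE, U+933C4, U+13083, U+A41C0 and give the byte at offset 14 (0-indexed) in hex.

0x87

U+6E2DE → 4-byte form F1 AE 8B 9E at offsets 0–3.
U+933C4 → 4-byte form F2 93 8F 84 at offsets 4–7.
U+13083 → 4-byte form F0 93 82 83 at offsets 8–11.
U+A41C0 → 4-byte form F2 A4 87 80 at offsets 12–15.
Offset 14 falls in char 4's range; it's byte 3 of F2 A4 87 80 = 0x87.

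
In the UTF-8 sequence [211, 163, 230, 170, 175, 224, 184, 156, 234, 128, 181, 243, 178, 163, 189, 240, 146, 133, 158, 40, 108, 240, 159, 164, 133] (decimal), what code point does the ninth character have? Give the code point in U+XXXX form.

Offset 0: leading byte 0xD3 = 11010011 → 2-byte char #1 = D3 A3.
Offset 2: leading byte 0xE6 = 11100110 → 3-byte char #2 = E6 AA AF.
Offset 5: leading byte 0xE0 = 11100000 → 3-byte char #3 = E0 B8 9C.
Offset 8: leading byte 0xEA = 11101010 → 3-byte char #4 = EA 80 B5.
Offset 11: leading byte 0xF3 = 11110011 → 4-byte char #5 = F3 B2 A3 BD.
Offset 15: leading byte 0xF0 = 11110000 → 4-byte char #6 = F0 92 85 9E.
Offset 19: leading byte 0x28 = 00101000 → 1-byte char #7 = 28.
Offset 20: leading byte 0x6C = 01101100 → 1-byte char #8 = 6C.
Offset 21: leading byte 0xF0 = 11110000 → 4-byte char #9 = F0 9F A4 85.
Leading byte 0xF0 = 11110000 matches 11110xxx → 4-byte sequence.
Byte 1: 0xF0 = 11110000, payload 000 (3 bits).
Byte 2: 0x9F = 10011111 (10xxxxxx ✓), payload 011111.
Byte 3: 0xA4 = 10100100 (10xxxxxx ✓), payload 100100.
Byte 4: 0x85 = 10000101 (10xxxxxx ✓), payload 000101.
Concatenate: 000011111100100000101 = 0x1F905 (21 bits → U+1F905).

U+1F905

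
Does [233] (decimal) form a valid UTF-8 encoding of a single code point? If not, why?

invalid (sequence truncated)

Leading byte 0xE9 = 11101001 → 3-byte form, but only 1 byte is present.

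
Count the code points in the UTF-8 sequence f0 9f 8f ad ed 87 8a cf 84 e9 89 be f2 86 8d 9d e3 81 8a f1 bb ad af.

Byte at offset 0: 0xF0 = 11110000 → 4-byte char (#1). Advance 4.
Byte at offset 4: 0xED = 11101101 → 3-byte char (#2). Advance 3.
Byte at offset 7: 0xCF = 11001111 → 2-byte char (#3). Advance 2.
Byte at offset 9: 0xE9 = 11101001 → 3-byte char (#4). Advance 3.
Byte at offset 12: 0xF2 = 11110010 → 4-byte char (#5). Advance 4.
Byte at offset 16: 0xE3 = 11100011 → 3-byte char (#6). Advance 3.
Byte at offset 19: 0xF1 = 11110001 → 4-byte char (#7). Advance 4.
Reached end at offset 23 after 7 code points.

7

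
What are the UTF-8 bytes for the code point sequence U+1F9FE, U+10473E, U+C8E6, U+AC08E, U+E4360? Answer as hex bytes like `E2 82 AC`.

U+1F9FE: 4-byte form → F0 9F A7 BE.
U+10473E: 4-byte form → F4 84 9C BE.
U+C8E6: 3-byte form → EC A3 A6.
U+AC08E: 4-byte form → F2 AC 82 8E.
U+E4360: 4-byte form → F3 A4 8D A0.
Concatenated (19 bytes): F0 9F A7 BE F4 84 9C BE EC A3 A6 F2 AC 82 8E F3 A4 8D A0.

F0 9F A7 BE F4 84 9C BE EC A3 A6 F2 AC 82 8E F3 A4 8D A0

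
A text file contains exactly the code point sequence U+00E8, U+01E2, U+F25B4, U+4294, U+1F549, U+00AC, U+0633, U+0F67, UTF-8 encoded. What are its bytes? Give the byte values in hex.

U+00E8: 2-byte form → C3 A8.
U+01E2: 2-byte form → C7 A2.
U+F25B4: 4-byte form → F3 B2 96 B4.
U+4294: 3-byte form → E4 8A 94.
U+1F549: 4-byte form → F0 9F 95 89.
U+00AC: 2-byte form → C2 AC.
U+0633: 2-byte form → D8 B3.
U+0F67: 3-byte form → E0 BD A7.
Concatenated (22 bytes): C3 A8 C7 A2 F3 B2 96 B4 E4 8A 94 F0 9F 95 89 C2 AC D8 B3 E0 BD A7.

C3 A8 C7 A2 F3 B2 96 B4 E4 8A 94 F0 9F 95 89 C2 AC D8 B3 E0 BD A7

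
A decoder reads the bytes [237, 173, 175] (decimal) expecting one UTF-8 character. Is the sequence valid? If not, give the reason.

Structurally a 3-byte sequence; payload = 0xDB6F.
But 0xDB6F is in U+D800–U+DFFF, the surrogate range. Surrogates are not Unicode scalar values and are forbidden in UTF-8.

invalid (encodes a surrogate (U+D800–U+DFFF))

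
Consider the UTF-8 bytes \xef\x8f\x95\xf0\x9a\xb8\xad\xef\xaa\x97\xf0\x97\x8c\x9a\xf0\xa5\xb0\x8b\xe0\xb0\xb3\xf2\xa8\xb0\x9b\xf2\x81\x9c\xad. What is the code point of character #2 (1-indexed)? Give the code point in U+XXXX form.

Offset 0: leading byte 0xEF = 11101111 → 3-byte char #1 = EF 8F 95.
Offset 3: leading byte 0xF0 = 11110000 → 4-byte char #2 = F0 9A B8 AD.
Leading byte 0xF0 = 11110000 matches 11110xxx → 4-byte sequence.
Byte 1: 0xF0 = 11110000, payload 000 (3 bits).
Byte 2: 0x9A = 10011010 (10xxxxxx ✓), payload 011010.
Byte 3: 0xB8 = 10111000 (10xxxxxx ✓), payload 111000.
Byte 4: 0xAD = 10101101 (10xxxxxx ✓), payload 101101.
Concatenate: 000011010111000101101 = 0x1AE2D (21 bits → U+1AE2D).

U+1AE2D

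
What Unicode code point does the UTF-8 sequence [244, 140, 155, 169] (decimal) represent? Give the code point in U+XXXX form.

Leading byte 0xF4 = 11110100 matches 11110xxx → 4-byte sequence.
Byte 1: 0xF4 = 11110100, payload 100 (3 bits).
Byte 2: 0x8C = 10001100 (10xxxxxx ✓), payload 001100.
Byte 3: 0x9B = 10011011 (10xxxxxx ✓), payload 011011.
Byte 4: 0xA9 = 10101001 (10xxxxxx ✓), payload 101001.
Concatenate: 100001100011011101001 = 0x10C6E9 (21 bits → U+10C6E9).

U+10C6E9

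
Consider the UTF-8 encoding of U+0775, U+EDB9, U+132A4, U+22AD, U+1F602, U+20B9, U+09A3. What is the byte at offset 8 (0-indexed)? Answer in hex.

0xA4

U+0775 → 2-byte form DD B5 at offsets 0–1.
U+EDB9 → 3-byte form EE B6 B9 at offsets 2–4.
U+132A4 → 4-byte form F0 93 8A A4 at offsets 5–8.
Offset 8 falls in char 3's range; it's byte 4 of F0 93 8A A4 = 0xA4.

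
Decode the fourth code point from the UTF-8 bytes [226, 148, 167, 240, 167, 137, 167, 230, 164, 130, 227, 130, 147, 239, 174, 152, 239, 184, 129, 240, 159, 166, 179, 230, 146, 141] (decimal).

U+3093

Offset 0: leading byte 0xE2 = 11100010 → 3-byte char #1 = E2 94 A7.
Offset 3: leading byte 0xF0 = 11110000 → 4-byte char #2 = F0 A7 89 A7.
Offset 7: leading byte 0xE6 = 11100110 → 3-byte char #3 = E6 A4 82.
Offset 10: leading byte 0xE3 = 11100011 → 3-byte char #4 = E3 82 93.
Leading byte 0xE3 = 11100011 matches 1110xxxx → 3-byte sequence.
Byte 1: 0xE3 = 11100011, payload 0011 (4 bits).
Byte 2: 0x82 = 10000010 (10xxxxxx ✓), payload 000010.
Byte 3: 0x93 = 10010011 (10xxxxxx ✓), payload 010011.
Concatenate: 0011000010010011 = 0x3093 (16 bits → U+3093).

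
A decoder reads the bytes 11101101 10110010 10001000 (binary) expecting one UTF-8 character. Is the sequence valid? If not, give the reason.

Structurally a 3-byte sequence; payload = 0xDC88.
But 0xDC88 is in U+D800–U+DFFF, the surrogate range. Surrogates are not Unicode scalar values and are forbidden in UTF-8.

invalid (encodes a surrogate (U+D800–U+DFFF))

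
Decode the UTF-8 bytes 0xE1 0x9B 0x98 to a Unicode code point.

U+16D8

Leading byte 0xE1 = 11100001 matches 1110xxxx → 3-byte sequence.
Byte 1: 0xE1 = 11100001, payload 0001 (4 bits).
Byte 2: 0x9B = 10011011 (10xxxxxx ✓), payload 011011.
Byte 3: 0x98 = 10011000 (10xxxxxx ✓), payload 011000.
Concatenate: 0001011011011000 = 0x16D8 (16 bits → U+16D8).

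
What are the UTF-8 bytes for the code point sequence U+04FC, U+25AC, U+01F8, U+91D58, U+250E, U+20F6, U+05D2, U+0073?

U+04FC: 2-byte form → D3 BC.
U+25AC: 3-byte form → E2 96 AC.
U+01F8: 2-byte form → C7 B8.
U+91D58: 4-byte form → F2 91 B5 98.
U+250E: 3-byte form → E2 94 8E.
U+20F6: 3-byte form → E2 83 B6.
U+05D2: 2-byte form → D7 92.
U+0073: 1-byte form → 73.
Concatenated (20 bytes): D3 BC E2 96 AC C7 B8 F2 91 B5 98 E2 94 8E E2 83 B6 D7 92 73.

D3 BC E2 96 AC C7 B8 F2 91 B5 98 E2 94 8E E2 83 B6 D7 92 73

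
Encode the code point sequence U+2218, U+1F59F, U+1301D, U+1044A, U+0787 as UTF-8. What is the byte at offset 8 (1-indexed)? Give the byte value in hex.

1-indexed offset 8 is 0-indexed offset 7.
U+2218 → 3-byte form E2 88 98 at offsets 0–2.
U+1F59F → 4-byte form F0 9F 96 9F at offsets 3–6.
U+1301D → 4-byte form F0 93 80 9D at offsets 7–10.
Offset 7 falls in char 3's range; it's byte 1 of F0 93 80 9D = 0xF0.

0xF0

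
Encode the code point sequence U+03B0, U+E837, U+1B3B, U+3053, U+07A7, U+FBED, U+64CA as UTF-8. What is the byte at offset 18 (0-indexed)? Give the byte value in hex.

0x8A

U+03B0 → 2-byte form CE B0 at offsets 0–1.
U+E837 → 3-byte form EE A0 B7 at offsets 2–4.
U+1B3B → 3-byte form E1 AC BB at offsets 5–7.
U+3053 → 3-byte form E3 81 93 at offsets 8–10.
U+07A7 → 2-byte form DE A7 at offsets 11–12.
U+FBED → 3-byte form EF AF AD at offsets 13–15.
U+64CA → 3-byte form E6 93 8A at offsets 16–18.
Offset 18 falls in char 7's range; it's byte 3 of E6 93 8A = 0x8A.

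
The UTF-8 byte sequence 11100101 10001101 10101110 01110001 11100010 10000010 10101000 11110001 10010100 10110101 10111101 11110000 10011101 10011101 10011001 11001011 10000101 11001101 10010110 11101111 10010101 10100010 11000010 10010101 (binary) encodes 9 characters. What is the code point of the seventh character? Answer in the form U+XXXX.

U+0356

Offset 0: leading byte 0xE5 = 11100101 → 3-byte char #1 = E5 8D AE.
Offset 3: leading byte 0x71 = 01110001 → 1-byte char #2 = 71.
Offset 4: leading byte 0xE2 = 11100010 → 3-byte char #3 = E2 82 A8.
Offset 7: leading byte 0xF1 = 11110001 → 4-byte char #4 = F1 94 B5 BD.
Offset 11: leading byte 0xF0 = 11110000 → 4-byte char #5 = F0 9D 9D 99.
Offset 15: leading byte 0xCB = 11001011 → 2-byte char #6 = CB 85.
Offset 17: leading byte 0xCD = 11001101 → 2-byte char #7 = CD 96.
Leading byte 0xCD = 11001101 matches 110xxxxx → 2-byte sequence.
Byte 1: 0xCD = 11001101, payload 01101 (5 bits).
Byte 2: 0x96 = 10010110 (10xxxxxx ✓), payload 010110.
Concatenate: 01101010110 = 0x356 (11 bits → U+0356).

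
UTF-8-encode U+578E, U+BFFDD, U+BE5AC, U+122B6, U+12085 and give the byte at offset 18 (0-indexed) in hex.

0x85

U+578E → 3-byte form E5 9E 8E at offsets 0–2.
U+BFFDD → 4-byte form F2 BF BF 9D at offsets 3–6.
U+BE5AC → 4-byte form F2 BE 96 AC at offsets 7–10.
U+122B6 → 4-byte form F0 92 8A B6 at offsets 11–14.
U+12085 → 4-byte form F0 92 82 85 at offsets 15–18.
Offset 18 falls in char 5's range; it's byte 4 of F0 92 82 85 = 0x85.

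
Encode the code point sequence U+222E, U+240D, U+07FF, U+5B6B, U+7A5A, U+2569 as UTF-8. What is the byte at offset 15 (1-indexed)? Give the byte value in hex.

0xE2

1-indexed offset 15 is 0-indexed offset 14.
U+222E → 3-byte form E2 88 AE at offsets 0–2.
U+240D → 3-byte form E2 90 8D at offsets 3–5.
U+07FF → 2-byte form DF BF at offsets 6–7.
U+5B6B → 3-byte form E5 AD AB at offsets 8–10.
U+7A5A → 3-byte form E7 A9 9A at offsets 11–13.
U+2569 → 3-byte form E2 95 A9 at offsets 14–16.
Offset 14 falls in char 6's range; it's byte 1 of E2 95 A9 = 0xE2.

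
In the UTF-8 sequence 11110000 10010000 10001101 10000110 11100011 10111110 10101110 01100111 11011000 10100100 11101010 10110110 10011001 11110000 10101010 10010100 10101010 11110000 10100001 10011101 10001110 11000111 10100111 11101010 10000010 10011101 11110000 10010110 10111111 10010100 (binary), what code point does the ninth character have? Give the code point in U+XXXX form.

U+A09D

Offset 0: leading byte 0xF0 = 11110000 → 4-byte char #1 = F0 90 8D 86.
Offset 4: leading byte 0xE3 = 11100011 → 3-byte char #2 = E3 BE AE.
Offset 7: leading byte 0x67 = 01100111 → 1-byte char #3 = 67.
Offset 8: leading byte 0xD8 = 11011000 → 2-byte char #4 = D8 A4.
Offset 10: leading byte 0xEA = 11101010 → 3-byte char #5 = EA B6 99.
Offset 13: leading byte 0xF0 = 11110000 → 4-byte char #6 = F0 AA 94 AA.
Offset 17: leading byte 0xF0 = 11110000 → 4-byte char #7 = F0 A1 9D 8E.
Offset 21: leading byte 0xC7 = 11000111 → 2-byte char #8 = C7 A7.
Offset 23: leading byte 0xEA = 11101010 → 3-byte char #9 = EA 82 9D.
Leading byte 0xEA = 11101010 matches 1110xxxx → 3-byte sequence.
Byte 1: 0xEA = 11101010, payload 1010 (4 bits).
Byte 2: 0x82 = 10000010 (10xxxxxx ✓), payload 000010.
Byte 3: 0x9D = 10011101 (10xxxxxx ✓), payload 011101.
Concatenate: 1010000010011101 = 0xA09D (16 bits → U+A09D).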